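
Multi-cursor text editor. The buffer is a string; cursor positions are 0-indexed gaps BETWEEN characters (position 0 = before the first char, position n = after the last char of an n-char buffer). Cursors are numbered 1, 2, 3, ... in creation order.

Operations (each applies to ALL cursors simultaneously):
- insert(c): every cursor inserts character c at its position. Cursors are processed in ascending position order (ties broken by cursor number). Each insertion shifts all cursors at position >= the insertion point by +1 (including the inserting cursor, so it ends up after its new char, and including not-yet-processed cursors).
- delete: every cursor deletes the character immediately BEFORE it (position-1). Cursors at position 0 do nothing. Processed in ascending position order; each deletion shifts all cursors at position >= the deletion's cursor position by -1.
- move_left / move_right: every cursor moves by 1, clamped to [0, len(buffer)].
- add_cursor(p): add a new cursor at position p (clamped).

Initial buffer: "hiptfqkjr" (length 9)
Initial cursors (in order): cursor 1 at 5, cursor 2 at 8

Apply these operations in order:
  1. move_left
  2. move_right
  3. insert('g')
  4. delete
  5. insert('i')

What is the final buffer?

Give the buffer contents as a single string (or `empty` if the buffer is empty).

After op 1 (move_left): buffer="hiptfqkjr" (len 9), cursors c1@4 c2@7, authorship .........
After op 2 (move_right): buffer="hiptfqkjr" (len 9), cursors c1@5 c2@8, authorship .........
After op 3 (insert('g')): buffer="hiptfgqkjgr" (len 11), cursors c1@6 c2@10, authorship .....1...2.
After op 4 (delete): buffer="hiptfqkjr" (len 9), cursors c1@5 c2@8, authorship .........
After op 5 (insert('i')): buffer="hiptfiqkjir" (len 11), cursors c1@6 c2@10, authorship .....1...2.

Answer: hiptfiqkjir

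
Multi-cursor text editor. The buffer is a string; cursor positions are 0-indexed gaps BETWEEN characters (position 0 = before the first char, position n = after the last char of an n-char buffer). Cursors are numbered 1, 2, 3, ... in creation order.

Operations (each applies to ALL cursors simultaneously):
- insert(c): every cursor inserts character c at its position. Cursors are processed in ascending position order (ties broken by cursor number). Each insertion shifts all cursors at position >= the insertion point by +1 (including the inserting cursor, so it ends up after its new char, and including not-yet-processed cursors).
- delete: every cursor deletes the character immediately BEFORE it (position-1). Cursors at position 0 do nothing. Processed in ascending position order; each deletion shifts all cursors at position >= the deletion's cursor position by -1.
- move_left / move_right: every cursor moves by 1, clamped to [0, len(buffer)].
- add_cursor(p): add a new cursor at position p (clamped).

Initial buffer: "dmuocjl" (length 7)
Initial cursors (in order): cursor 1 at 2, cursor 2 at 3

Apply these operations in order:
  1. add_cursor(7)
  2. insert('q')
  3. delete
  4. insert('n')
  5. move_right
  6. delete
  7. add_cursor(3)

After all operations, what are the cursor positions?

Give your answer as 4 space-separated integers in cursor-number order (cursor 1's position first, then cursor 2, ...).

After op 1 (add_cursor(7)): buffer="dmuocjl" (len 7), cursors c1@2 c2@3 c3@7, authorship .......
After op 2 (insert('q')): buffer="dmquqocjlq" (len 10), cursors c1@3 c2@5 c3@10, authorship ..1.2....3
After op 3 (delete): buffer="dmuocjl" (len 7), cursors c1@2 c2@3 c3@7, authorship .......
After op 4 (insert('n')): buffer="dmnunocjln" (len 10), cursors c1@3 c2@5 c3@10, authorship ..1.2....3
After op 5 (move_right): buffer="dmnunocjln" (len 10), cursors c1@4 c2@6 c3@10, authorship ..1.2....3
After op 6 (delete): buffer="dmnncjl" (len 7), cursors c1@3 c2@4 c3@7, authorship ..12...
After op 7 (add_cursor(3)): buffer="dmnncjl" (len 7), cursors c1@3 c4@3 c2@4 c3@7, authorship ..12...

Answer: 3 4 7 3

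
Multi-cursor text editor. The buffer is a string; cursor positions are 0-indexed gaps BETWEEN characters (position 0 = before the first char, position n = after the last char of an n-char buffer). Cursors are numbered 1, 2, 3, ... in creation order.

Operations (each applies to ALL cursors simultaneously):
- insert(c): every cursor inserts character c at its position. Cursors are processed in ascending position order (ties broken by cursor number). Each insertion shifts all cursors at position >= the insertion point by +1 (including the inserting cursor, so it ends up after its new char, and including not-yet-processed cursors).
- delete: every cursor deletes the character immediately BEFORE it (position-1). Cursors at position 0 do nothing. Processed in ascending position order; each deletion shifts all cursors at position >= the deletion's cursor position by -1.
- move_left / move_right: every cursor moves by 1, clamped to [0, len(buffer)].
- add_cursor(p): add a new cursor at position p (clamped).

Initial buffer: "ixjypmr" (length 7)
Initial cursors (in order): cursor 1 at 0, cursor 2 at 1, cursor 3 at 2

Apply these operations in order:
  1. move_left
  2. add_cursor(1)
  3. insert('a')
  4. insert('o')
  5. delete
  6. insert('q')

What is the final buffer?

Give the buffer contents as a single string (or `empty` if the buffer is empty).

Answer: aaqqiaaqqxjypmr

Derivation:
After op 1 (move_left): buffer="ixjypmr" (len 7), cursors c1@0 c2@0 c3@1, authorship .......
After op 2 (add_cursor(1)): buffer="ixjypmr" (len 7), cursors c1@0 c2@0 c3@1 c4@1, authorship .......
After op 3 (insert('a')): buffer="aaiaaxjypmr" (len 11), cursors c1@2 c2@2 c3@5 c4@5, authorship 12.34......
After op 4 (insert('o')): buffer="aaooiaaooxjypmr" (len 15), cursors c1@4 c2@4 c3@9 c4@9, authorship 1212.3434......
After op 5 (delete): buffer="aaiaaxjypmr" (len 11), cursors c1@2 c2@2 c3@5 c4@5, authorship 12.34......
After op 6 (insert('q')): buffer="aaqqiaaqqxjypmr" (len 15), cursors c1@4 c2@4 c3@9 c4@9, authorship 1212.3434......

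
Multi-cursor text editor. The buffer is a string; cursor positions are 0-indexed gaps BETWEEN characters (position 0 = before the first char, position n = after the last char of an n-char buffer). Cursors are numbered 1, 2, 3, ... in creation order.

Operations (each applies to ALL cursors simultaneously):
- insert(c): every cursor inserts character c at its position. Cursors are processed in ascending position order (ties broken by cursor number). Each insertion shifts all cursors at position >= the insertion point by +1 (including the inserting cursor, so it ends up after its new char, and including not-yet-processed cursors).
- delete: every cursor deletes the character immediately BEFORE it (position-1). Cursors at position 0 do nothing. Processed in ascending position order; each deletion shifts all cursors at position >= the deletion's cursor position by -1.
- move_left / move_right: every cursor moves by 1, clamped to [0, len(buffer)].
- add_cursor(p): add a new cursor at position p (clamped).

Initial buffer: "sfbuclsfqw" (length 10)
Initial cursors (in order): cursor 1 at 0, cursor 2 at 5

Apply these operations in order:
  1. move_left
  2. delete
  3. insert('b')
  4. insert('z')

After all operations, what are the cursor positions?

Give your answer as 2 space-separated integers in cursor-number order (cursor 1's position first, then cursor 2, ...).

After op 1 (move_left): buffer="sfbuclsfqw" (len 10), cursors c1@0 c2@4, authorship ..........
After op 2 (delete): buffer="sfbclsfqw" (len 9), cursors c1@0 c2@3, authorship .........
After op 3 (insert('b')): buffer="bsfbbclsfqw" (len 11), cursors c1@1 c2@5, authorship 1...2......
After op 4 (insert('z')): buffer="bzsfbbzclsfqw" (len 13), cursors c1@2 c2@7, authorship 11...22......

Answer: 2 7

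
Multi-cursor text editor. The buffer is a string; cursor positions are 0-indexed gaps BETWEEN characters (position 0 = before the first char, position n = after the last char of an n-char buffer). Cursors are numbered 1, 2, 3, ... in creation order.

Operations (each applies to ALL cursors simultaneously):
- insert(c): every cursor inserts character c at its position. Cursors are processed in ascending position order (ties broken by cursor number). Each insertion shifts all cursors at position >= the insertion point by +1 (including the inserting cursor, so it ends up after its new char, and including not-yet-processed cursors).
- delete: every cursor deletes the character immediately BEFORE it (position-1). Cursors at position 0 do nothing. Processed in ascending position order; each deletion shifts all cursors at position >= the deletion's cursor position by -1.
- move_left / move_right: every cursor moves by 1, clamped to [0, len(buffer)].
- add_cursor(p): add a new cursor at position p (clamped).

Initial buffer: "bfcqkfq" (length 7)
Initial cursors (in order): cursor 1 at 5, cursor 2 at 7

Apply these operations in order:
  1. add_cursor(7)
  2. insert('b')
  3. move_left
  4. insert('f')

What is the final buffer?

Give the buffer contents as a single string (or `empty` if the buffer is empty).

After op 1 (add_cursor(7)): buffer="bfcqkfq" (len 7), cursors c1@5 c2@7 c3@7, authorship .......
After op 2 (insert('b')): buffer="bfcqkbfqbb" (len 10), cursors c1@6 c2@10 c3@10, authorship .....1..23
After op 3 (move_left): buffer="bfcqkbfqbb" (len 10), cursors c1@5 c2@9 c3@9, authorship .....1..23
After op 4 (insert('f')): buffer="bfcqkfbfqbffb" (len 13), cursors c1@6 c2@12 c3@12, authorship .....11..2233

Answer: bfcqkfbfqbffb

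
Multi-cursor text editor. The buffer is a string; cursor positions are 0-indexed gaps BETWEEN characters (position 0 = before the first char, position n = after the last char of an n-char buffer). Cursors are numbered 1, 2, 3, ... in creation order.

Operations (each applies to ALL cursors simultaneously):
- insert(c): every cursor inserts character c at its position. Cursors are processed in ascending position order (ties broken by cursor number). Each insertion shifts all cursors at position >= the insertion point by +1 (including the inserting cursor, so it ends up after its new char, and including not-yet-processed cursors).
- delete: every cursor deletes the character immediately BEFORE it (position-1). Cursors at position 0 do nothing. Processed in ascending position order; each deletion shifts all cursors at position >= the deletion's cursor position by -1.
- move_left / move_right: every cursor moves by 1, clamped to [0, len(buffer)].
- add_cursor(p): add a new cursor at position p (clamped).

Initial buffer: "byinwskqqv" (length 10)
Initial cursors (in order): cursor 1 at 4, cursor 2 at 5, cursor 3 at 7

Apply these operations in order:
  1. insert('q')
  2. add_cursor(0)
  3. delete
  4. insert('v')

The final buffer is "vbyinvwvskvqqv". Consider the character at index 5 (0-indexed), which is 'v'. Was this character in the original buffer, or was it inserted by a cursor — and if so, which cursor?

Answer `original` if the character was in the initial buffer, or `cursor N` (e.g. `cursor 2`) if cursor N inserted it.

Answer: cursor 1

Derivation:
After op 1 (insert('q')): buffer="byinqwqskqqqv" (len 13), cursors c1@5 c2@7 c3@10, authorship ....1.2..3...
After op 2 (add_cursor(0)): buffer="byinqwqskqqqv" (len 13), cursors c4@0 c1@5 c2@7 c3@10, authorship ....1.2..3...
After op 3 (delete): buffer="byinwskqqv" (len 10), cursors c4@0 c1@4 c2@5 c3@7, authorship ..........
After op 4 (insert('v')): buffer="vbyinvwvskvqqv" (len 14), cursors c4@1 c1@6 c2@8 c3@11, authorship 4....1.2..3...
Authorship (.=original, N=cursor N): 4 . . . . 1 . 2 . . 3 . . .
Index 5: author = 1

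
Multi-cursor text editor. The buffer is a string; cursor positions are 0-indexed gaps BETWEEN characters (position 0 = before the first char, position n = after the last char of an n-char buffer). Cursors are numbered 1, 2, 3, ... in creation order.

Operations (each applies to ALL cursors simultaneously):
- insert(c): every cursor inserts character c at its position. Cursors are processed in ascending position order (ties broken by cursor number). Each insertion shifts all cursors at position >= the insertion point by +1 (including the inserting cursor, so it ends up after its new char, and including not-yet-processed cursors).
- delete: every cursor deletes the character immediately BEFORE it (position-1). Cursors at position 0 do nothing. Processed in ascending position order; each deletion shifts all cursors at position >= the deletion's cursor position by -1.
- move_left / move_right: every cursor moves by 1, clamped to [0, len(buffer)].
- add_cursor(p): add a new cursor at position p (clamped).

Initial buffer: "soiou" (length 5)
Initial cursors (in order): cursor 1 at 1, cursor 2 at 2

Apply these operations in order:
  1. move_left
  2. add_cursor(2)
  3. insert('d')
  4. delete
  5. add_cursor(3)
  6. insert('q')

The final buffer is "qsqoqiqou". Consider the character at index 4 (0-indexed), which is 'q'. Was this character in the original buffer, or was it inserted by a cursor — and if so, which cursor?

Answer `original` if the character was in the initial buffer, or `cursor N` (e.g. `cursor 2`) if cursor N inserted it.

After op 1 (move_left): buffer="soiou" (len 5), cursors c1@0 c2@1, authorship .....
After op 2 (add_cursor(2)): buffer="soiou" (len 5), cursors c1@0 c2@1 c3@2, authorship .....
After op 3 (insert('d')): buffer="dsdodiou" (len 8), cursors c1@1 c2@3 c3@5, authorship 1.2.3...
After op 4 (delete): buffer="soiou" (len 5), cursors c1@0 c2@1 c3@2, authorship .....
After op 5 (add_cursor(3)): buffer="soiou" (len 5), cursors c1@0 c2@1 c3@2 c4@3, authorship .....
After op 6 (insert('q')): buffer="qsqoqiqou" (len 9), cursors c1@1 c2@3 c3@5 c4@7, authorship 1.2.3.4..
Authorship (.=original, N=cursor N): 1 . 2 . 3 . 4 . .
Index 4: author = 3

Answer: cursor 3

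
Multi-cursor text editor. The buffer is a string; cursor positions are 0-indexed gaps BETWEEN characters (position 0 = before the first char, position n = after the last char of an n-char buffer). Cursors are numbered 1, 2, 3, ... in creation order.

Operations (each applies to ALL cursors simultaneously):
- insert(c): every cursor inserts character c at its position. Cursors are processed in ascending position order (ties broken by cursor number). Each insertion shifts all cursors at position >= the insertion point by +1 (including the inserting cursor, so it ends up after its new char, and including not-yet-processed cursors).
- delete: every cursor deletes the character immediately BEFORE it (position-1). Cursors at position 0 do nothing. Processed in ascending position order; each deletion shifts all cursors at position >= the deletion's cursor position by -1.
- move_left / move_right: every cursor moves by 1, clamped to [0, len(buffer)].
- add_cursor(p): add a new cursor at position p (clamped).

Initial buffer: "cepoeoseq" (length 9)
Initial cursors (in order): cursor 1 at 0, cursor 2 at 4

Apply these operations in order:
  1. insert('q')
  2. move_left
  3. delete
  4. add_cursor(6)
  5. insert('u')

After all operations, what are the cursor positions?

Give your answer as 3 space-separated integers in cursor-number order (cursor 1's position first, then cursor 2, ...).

Answer: 1 6 9

Derivation:
After op 1 (insert('q')): buffer="qcepoqeoseq" (len 11), cursors c1@1 c2@6, authorship 1....2.....
After op 2 (move_left): buffer="qcepoqeoseq" (len 11), cursors c1@0 c2@5, authorship 1....2.....
After op 3 (delete): buffer="qcepqeoseq" (len 10), cursors c1@0 c2@4, authorship 1...2.....
After op 4 (add_cursor(6)): buffer="qcepqeoseq" (len 10), cursors c1@0 c2@4 c3@6, authorship 1...2.....
After op 5 (insert('u')): buffer="uqcepuqeuoseq" (len 13), cursors c1@1 c2@6 c3@9, authorship 11...22.3....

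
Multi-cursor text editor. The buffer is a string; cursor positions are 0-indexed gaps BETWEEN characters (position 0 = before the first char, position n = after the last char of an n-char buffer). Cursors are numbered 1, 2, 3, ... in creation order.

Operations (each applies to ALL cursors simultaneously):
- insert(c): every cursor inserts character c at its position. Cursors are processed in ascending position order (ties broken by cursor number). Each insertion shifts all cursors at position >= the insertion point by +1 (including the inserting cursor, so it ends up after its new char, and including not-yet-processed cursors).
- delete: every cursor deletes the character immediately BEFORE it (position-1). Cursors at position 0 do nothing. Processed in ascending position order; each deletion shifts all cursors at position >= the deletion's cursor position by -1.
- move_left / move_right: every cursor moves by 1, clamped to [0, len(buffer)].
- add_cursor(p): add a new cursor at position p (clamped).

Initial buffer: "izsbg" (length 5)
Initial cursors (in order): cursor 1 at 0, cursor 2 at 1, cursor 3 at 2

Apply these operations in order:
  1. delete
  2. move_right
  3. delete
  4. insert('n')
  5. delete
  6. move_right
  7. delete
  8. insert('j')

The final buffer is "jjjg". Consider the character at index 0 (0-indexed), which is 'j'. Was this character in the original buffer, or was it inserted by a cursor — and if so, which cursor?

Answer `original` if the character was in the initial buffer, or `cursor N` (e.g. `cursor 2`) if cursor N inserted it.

After op 1 (delete): buffer="sbg" (len 3), cursors c1@0 c2@0 c3@0, authorship ...
After op 2 (move_right): buffer="sbg" (len 3), cursors c1@1 c2@1 c3@1, authorship ...
After op 3 (delete): buffer="bg" (len 2), cursors c1@0 c2@0 c3@0, authorship ..
After op 4 (insert('n')): buffer="nnnbg" (len 5), cursors c1@3 c2@3 c3@3, authorship 123..
After op 5 (delete): buffer="bg" (len 2), cursors c1@0 c2@0 c3@0, authorship ..
After op 6 (move_right): buffer="bg" (len 2), cursors c1@1 c2@1 c3@1, authorship ..
After op 7 (delete): buffer="g" (len 1), cursors c1@0 c2@0 c3@0, authorship .
After op 8 (insert('j')): buffer="jjjg" (len 4), cursors c1@3 c2@3 c3@3, authorship 123.
Authorship (.=original, N=cursor N): 1 2 3 .
Index 0: author = 1

Answer: cursor 1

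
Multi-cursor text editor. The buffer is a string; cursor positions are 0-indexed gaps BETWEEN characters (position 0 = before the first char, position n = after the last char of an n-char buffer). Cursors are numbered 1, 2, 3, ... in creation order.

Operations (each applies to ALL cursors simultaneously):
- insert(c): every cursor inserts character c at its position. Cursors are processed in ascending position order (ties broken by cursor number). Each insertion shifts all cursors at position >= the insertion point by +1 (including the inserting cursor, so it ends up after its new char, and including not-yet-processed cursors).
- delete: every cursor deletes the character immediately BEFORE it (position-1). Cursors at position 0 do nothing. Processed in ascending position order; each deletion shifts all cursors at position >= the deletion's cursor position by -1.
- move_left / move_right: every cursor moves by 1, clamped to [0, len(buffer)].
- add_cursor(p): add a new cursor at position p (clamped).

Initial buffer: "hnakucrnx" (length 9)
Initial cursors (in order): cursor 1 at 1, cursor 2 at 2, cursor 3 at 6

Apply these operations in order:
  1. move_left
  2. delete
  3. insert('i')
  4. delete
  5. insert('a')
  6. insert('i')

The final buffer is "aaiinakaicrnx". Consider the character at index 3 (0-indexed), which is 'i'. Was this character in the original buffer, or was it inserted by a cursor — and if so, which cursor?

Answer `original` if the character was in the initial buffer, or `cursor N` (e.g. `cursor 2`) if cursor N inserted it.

After op 1 (move_left): buffer="hnakucrnx" (len 9), cursors c1@0 c2@1 c3@5, authorship .........
After op 2 (delete): buffer="nakcrnx" (len 7), cursors c1@0 c2@0 c3@3, authorship .......
After op 3 (insert('i')): buffer="iinakicrnx" (len 10), cursors c1@2 c2@2 c3@6, authorship 12...3....
After op 4 (delete): buffer="nakcrnx" (len 7), cursors c1@0 c2@0 c3@3, authorship .......
After op 5 (insert('a')): buffer="aanakacrnx" (len 10), cursors c1@2 c2@2 c3@6, authorship 12...3....
After op 6 (insert('i')): buffer="aaiinakaicrnx" (len 13), cursors c1@4 c2@4 c3@9, authorship 1212...33....
Authorship (.=original, N=cursor N): 1 2 1 2 . . . 3 3 . . . .
Index 3: author = 2

Answer: cursor 2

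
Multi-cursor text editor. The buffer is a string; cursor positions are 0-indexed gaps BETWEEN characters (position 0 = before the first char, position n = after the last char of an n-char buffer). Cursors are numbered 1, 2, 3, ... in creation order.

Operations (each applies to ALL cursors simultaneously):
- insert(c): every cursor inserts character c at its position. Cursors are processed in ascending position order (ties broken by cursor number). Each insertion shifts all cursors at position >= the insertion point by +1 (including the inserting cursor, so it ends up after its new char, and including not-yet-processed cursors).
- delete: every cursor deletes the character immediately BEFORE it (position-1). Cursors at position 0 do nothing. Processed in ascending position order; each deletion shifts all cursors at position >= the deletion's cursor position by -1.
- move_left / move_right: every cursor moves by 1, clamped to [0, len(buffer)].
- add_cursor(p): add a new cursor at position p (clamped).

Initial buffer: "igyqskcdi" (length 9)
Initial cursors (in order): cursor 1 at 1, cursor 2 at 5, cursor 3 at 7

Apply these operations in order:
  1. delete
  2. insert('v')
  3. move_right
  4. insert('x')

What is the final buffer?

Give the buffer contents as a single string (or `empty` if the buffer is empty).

After op 1 (delete): buffer="gyqkdi" (len 6), cursors c1@0 c2@3 c3@4, authorship ......
After op 2 (insert('v')): buffer="vgyqvkvdi" (len 9), cursors c1@1 c2@5 c3@7, authorship 1...2.3..
After op 3 (move_right): buffer="vgyqvkvdi" (len 9), cursors c1@2 c2@6 c3@8, authorship 1...2.3..
After op 4 (insert('x')): buffer="vgxyqvkxvdxi" (len 12), cursors c1@3 c2@8 c3@11, authorship 1.1..2.23.3.

Answer: vgxyqvkxvdxi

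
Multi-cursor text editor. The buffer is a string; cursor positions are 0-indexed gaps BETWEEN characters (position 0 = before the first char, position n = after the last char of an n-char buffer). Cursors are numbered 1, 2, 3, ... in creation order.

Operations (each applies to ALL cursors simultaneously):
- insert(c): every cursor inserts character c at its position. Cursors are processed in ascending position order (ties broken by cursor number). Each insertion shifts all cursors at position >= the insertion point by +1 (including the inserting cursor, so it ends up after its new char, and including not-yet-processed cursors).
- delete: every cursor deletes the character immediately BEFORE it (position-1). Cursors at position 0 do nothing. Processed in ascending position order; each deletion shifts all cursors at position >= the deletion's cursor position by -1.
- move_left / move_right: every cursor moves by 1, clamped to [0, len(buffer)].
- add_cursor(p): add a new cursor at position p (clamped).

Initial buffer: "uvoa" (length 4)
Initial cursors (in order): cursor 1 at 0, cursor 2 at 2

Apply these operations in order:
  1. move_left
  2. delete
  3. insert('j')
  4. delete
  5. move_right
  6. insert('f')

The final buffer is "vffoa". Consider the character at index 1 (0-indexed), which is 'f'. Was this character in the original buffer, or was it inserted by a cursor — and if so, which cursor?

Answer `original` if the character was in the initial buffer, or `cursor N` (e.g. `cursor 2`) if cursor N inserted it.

Answer: cursor 1

Derivation:
After op 1 (move_left): buffer="uvoa" (len 4), cursors c1@0 c2@1, authorship ....
After op 2 (delete): buffer="voa" (len 3), cursors c1@0 c2@0, authorship ...
After op 3 (insert('j')): buffer="jjvoa" (len 5), cursors c1@2 c2@2, authorship 12...
After op 4 (delete): buffer="voa" (len 3), cursors c1@0 c2@0, authorship ...
After op 5 (move_right): buffer="voa" (len 3), cursors c1@1 c2@1, authorship ...
After op 6 (insert('f')): buffer="vffoa" (len 5), cursors c1@3 c2@3, authorship .12..
Authorship (.=original, N=cursor N): . 1 2 . .
Index 1: author = 1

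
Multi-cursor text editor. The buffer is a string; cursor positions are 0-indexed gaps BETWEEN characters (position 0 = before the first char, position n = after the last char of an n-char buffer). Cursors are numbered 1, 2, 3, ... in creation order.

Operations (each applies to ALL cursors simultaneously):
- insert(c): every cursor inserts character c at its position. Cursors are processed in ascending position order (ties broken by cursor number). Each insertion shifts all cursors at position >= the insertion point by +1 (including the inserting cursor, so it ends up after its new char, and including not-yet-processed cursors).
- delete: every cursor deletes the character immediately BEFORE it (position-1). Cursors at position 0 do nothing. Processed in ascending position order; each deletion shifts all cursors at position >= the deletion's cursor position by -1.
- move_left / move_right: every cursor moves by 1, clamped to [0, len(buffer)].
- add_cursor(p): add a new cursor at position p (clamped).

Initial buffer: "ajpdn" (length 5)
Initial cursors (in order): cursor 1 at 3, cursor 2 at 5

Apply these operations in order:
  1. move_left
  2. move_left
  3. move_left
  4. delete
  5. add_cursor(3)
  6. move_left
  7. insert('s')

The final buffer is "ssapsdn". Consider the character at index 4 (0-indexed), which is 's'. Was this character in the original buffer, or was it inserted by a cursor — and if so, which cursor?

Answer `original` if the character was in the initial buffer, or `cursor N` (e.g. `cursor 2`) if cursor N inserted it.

After op 1 (move_left): buffer="ajpdn" (len 5), cursors c1@2 c2@4, authorship .....
After op 2 (move_left): buffer="ajpdn" (len 5), cursors c1@1 c2@3, authorship .....
After op 3 (move_left): buffer="ajpdn" (len 5), cursors c1@0 c2@2, authorship .....
After op 4 (delete): buffer="apdn" (len 4), cursors c1@0 c2@1, authorship ....
After op 5 (add_cursor(3)): buffer="apdn" (len 4), cursors c1@0 c2@1 c3@3, authorship ....
After op 6 (move_left): buffer="apdn" (len 4), cursors c1@0 c2@0 c3@2, authorship ....
After op 7 (insert('s')): buffer="ssapsdn" (len 7), cursors c1@2 c2@2 c3@5, authorship 12..3..
Authorship (.=original, N=cursor N): 1 2 . . 3 . .
Index 4: author = 3

Answer: cursor 3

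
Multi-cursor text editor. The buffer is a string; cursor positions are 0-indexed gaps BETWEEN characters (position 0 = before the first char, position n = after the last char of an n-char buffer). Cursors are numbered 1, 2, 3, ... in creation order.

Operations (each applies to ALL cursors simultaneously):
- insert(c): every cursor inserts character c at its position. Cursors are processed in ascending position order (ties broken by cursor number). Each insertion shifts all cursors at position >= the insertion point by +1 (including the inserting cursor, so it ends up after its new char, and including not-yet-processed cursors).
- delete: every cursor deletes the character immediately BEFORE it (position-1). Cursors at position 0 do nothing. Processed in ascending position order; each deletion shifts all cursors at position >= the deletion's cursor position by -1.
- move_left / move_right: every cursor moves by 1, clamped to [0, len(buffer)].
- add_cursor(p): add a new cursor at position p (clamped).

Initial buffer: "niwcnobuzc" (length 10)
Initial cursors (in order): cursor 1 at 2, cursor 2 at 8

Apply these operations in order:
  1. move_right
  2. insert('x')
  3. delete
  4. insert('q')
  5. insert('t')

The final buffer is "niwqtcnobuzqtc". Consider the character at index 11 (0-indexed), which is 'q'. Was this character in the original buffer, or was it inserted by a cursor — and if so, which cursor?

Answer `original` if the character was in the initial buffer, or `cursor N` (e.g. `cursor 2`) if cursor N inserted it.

Answer: cursor 2

Derivation:
After op 1 (move_right): buffer="niwcnobuzc" (len 10), cursors c1@3 c2@9, authorship ..........
After op 2 (insert('x')): buffer="niwxcnobuzxc" (len 12), cursors c1@4 c2@11, authorship ...1......2.
After op 3 (delete): buffer="niwcnobuzc" (len 10), cursors c1@3 c2@9, authorship ..........
After op 4 (insert('q')): buffer="niwqcnobuzqc" (len 12), cursors c1@4 c2@11, authorship ...1......2.
After op 5 (insert('t')): buffer="niwqtcnobuzqtc" (len 14), cursors c1@5 c2@13, authorship ...11......22.
Authorship (.=original, N=cursor N): . . . 1 1 . . . . . . 2 2 .
Index 11: author = 2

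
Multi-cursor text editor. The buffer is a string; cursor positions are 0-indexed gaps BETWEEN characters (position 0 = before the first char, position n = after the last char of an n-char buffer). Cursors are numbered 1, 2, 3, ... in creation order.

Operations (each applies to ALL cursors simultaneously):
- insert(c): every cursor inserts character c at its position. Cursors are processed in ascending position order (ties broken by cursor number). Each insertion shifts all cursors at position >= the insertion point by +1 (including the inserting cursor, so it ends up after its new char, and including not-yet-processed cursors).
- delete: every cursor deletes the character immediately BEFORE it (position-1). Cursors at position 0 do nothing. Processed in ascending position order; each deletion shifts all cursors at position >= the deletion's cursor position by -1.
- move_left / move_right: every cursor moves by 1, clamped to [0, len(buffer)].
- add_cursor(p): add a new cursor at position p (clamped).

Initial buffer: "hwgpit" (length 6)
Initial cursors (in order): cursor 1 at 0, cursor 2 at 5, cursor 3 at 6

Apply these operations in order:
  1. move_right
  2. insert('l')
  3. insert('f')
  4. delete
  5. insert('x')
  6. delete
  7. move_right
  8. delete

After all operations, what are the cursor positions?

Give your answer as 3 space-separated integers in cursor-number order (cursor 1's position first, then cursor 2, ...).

After op 1 (move_right): buffer="hwgpit" (len 6), cursors c1@1 c2@6 c3@6, authorship ......
After op 2 (insert('l')): buffer="hlwgpitll" (len 9), cursors c1@2 c2@9 c3@9, authorship .1.....23
After op 3 (insert('f')): buffer="hlfwgpitllff" (len 12), cursors c1@3 c2@12 c3@12, authorship .11.....2323
After op 4 (delete): buffer="hlwgpitll" (len 9), cursors c1@2 c2@9 c3@9, authorship .1.....23
After op 5 (insert('x')): buffer="hlxwgpitllxx" (len 12), cursors c1@3 c2@12 c3@12, authorship .11.....2323
After op 6 (delete): buffer="hlwgpitll" (len 9), cursors c1@2 c2@9 c3@9, authorship .1.....23
After op 7 (move_right): buffer="hlwgpitll" (len 9), cursors c1@3 c2@9 c3@9, authorship .1.....23
After op 8 (delete): buffer="hlgpit" (len 6), cursors c1@2 c2@6 c3@6, authorship .1....

Answer: 2 6 6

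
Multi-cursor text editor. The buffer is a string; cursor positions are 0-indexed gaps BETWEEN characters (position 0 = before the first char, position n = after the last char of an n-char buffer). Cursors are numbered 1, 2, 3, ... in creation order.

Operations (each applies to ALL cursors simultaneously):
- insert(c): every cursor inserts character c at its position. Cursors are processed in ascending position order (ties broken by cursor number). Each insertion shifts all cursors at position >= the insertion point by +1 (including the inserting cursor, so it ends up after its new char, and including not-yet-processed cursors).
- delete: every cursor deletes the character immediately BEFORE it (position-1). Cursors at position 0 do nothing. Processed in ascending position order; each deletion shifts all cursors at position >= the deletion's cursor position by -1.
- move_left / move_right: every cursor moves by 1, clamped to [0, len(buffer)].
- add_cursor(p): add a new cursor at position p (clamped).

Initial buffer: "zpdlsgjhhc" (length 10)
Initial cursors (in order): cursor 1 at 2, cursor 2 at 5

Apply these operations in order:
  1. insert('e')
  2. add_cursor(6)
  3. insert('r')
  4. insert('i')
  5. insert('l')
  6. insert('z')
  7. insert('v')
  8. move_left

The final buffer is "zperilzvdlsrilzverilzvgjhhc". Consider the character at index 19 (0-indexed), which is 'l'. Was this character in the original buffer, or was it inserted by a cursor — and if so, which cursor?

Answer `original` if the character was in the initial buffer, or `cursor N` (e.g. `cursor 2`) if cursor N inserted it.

Answer: cursor 2

Derivation:
After op 1 (insert('e')): buffer="zpedlsegjhhc" (len 12), cursors c1@3 c2@7, authorship ..1...2.....
After op 2 (add_cursor(6)): buffer="zpedlsegjhhc" (len 12), cursors c1@3 c3@6 c2@7, authorship ..1...2.....
After op 3 (insert('r')): buffer="zperdlsrergjhhc" (len 15), cursors c1@4 c3@8 c2@10, authorship ..11...322.....
After op 4 (insert('i')): buffer="zperidlsrierigjhhc" (len 18), cursors c1@5 c3@10 c2@13, authorship ..111...33222.....
After op 5 (insert('l')): buffer="zperildlsrilerilgjhhc" (len 21), cursors c1@6 c3@12 c2@16, authorship ..1111...3332222.....
After op 6 (insert('z')): buffer="zperilzdlsrilzerilzgjhhc" (len 24), cursors c1@7 c3@14 c2@19, authorship ..11111...333322222.....
After op 7 (insert('v')): buffer="zperilzvdlsrilzverilzvgjhhc" (len 27), cursors c1@8 c3@16 c2@22, authorship ..111111...33333222222.....
After op 8 (move_left): buffer="zperilzvdlsrilzverilzvgjhhc" (len 27), cursors c1@7 c3@15 c2@21, authorship ..111111...33333222222.....
Authorship (.=original, N=cursor N): . . 1 1 1 1 1 1 . . . 3 3 3 3 3 2 2 2 2 2 2 . . . . .
Index 19: author = 2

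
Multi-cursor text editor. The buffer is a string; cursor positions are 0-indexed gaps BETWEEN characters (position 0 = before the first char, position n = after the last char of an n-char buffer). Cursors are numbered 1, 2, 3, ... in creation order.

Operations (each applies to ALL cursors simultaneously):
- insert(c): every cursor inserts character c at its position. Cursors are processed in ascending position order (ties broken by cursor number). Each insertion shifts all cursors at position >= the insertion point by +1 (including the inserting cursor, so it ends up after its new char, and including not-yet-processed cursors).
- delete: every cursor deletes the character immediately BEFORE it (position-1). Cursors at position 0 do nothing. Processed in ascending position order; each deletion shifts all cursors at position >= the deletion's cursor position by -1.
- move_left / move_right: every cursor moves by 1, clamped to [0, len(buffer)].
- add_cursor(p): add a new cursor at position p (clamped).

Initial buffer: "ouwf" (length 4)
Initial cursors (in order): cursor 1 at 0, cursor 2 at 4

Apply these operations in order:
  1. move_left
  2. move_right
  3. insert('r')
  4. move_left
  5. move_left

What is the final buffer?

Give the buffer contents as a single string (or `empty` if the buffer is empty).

After op 1 (move_left): buffer="ouwf" (len 4), cursors c1@0 c2@3, authorship ....
After op 2 (move_right): buffer="ouwf" (len 4), cursors c1@1 c2@4, authorship ....
After op 3 (insert('r')): buffer="oruwfr" (len 6), cursors c1@2 c2@6, authorship .1...2
After op 4 (move_left): buffer="oruwfr" (len 6), cursors c1@1 c2@5, authorship .1...2
After op 5 (move_left): buffer="oruwfr" (len 6), cursors c1@0 c2@4, authorship .1...2

Answer: oruwfr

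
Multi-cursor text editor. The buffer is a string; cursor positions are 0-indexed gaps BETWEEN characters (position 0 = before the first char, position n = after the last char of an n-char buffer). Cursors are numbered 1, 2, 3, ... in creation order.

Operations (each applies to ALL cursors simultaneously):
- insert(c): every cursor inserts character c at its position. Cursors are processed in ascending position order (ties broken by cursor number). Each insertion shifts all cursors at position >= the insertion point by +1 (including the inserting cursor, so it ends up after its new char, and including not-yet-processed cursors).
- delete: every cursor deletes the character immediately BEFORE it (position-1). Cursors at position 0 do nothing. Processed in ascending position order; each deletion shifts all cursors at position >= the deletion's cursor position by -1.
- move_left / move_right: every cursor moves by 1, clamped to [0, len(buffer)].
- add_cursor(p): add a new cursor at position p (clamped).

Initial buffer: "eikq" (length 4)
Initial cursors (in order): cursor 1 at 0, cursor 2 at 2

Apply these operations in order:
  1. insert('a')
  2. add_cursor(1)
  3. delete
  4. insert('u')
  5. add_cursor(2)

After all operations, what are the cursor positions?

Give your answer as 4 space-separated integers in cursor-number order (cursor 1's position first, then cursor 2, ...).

Answer: 2 5 2 2

Derivation:
After op 1 (insert('a')): buffer="aeiakq" (len 6), cursors c1@1 c2@4, authorship 1..2..
After op 2 (add_cursor(1)): buffer="aeiakq" (len 6), cursors c1@1 c3@1 c2@4, authorship 1..2..
After op 3 (delete): buffer="eikq" (len 4), cursors c1@0 c3@0 c2@2, authorship ....
After op 4 (insert('u')): buffer="uueiukq" (len 7), cursors c1@2 c3@2 c2@5, authorship 13..2..
After op 5 (add_cursor(2)): buffer="uueiukq" (len 7), cursors c1@2 c3@2 c4@2 c2@5, authorship 13..2..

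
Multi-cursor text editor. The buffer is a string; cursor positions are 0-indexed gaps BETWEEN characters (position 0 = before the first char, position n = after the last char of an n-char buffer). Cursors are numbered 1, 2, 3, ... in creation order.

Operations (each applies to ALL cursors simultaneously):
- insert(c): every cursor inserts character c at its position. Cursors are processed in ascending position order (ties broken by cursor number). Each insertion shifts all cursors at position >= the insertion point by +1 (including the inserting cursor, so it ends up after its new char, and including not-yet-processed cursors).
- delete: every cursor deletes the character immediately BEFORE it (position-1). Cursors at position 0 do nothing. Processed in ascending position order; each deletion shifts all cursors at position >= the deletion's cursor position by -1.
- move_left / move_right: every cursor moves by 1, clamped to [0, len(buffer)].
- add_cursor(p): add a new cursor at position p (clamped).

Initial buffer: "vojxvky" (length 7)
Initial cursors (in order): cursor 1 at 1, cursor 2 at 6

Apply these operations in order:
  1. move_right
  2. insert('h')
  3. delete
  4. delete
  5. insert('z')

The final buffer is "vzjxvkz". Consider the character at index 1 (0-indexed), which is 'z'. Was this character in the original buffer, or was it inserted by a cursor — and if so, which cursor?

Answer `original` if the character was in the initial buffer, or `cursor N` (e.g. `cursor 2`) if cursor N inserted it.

After op 1 (move_right): buffer="vojxvky" (len 7), cursors c1@2 c2@7, authorship .......
After op 2 (insert('h')): buffer="vohjxvkyh" (len 9), cursors c1@3 c2@9, authorship ..1.....2
After op 3 (delete): buffer="vojxvky" (len 7), cursors c1@2 c2@7, authorship .......
After op 4 (delete): buffer="vjxvk" (len 5), cursors c1@1 c2@5, authorship .....
After op 5 (insert('z')): buffer="vzjxvkz" (len 7), cursors c1@2 c2@7, authorship .1....2
Authorship (.=original, N=cursor N): . 1 . . . . 2
Index 1: author = 1

Answer: cursor 1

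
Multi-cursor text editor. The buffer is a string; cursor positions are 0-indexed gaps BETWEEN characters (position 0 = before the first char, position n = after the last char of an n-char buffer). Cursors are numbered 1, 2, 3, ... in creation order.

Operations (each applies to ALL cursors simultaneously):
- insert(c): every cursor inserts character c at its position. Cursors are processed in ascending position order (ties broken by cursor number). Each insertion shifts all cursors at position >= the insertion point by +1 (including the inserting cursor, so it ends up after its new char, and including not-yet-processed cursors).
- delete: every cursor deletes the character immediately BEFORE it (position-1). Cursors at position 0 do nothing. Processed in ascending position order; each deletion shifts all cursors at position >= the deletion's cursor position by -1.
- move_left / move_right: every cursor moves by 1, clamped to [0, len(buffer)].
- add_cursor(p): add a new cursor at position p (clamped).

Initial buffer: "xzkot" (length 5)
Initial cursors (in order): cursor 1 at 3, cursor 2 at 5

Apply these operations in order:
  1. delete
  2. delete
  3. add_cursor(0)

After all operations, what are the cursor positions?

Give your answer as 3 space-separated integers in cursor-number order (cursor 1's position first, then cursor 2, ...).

After op 1 (delete): buffer="xzo" (len 3), cursors c1@2 c2@3, authorship ...
After op 2 (delete): buffer="x" (len 1), cursors c1@1 c2@1, authorship .
After op 3 (add_cursor(0)): buffer="x" (len 1), cursors c3@0 c1@1 c2@1, authorship .

Answer: 1 1 0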